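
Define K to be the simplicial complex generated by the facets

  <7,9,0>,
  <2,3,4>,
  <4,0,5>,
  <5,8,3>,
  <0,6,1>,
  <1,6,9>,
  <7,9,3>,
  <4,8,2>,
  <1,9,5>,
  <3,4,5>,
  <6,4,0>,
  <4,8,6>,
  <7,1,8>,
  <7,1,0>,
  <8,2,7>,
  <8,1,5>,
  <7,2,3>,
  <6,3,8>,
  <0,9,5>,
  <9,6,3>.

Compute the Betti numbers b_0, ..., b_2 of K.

Take the total order 0 < 1 < 2 < 3 < 4 < 5 < 6 < 7 < 8 < 9 on the vertex set. Then K (dimension 2) consists of the simplices:

  0-simplices (10): [0], [1], [2], [3], [4], [5], [6], [7], [8], [9]
  1-simplices (30): (30 of them)
  2-simplices (20): (20 of them)

Hence C_0 ≅ Z^10, C_1 ≅ Z^30, C_2 ≅ Z^20.

Boundary ∂_1: C_1 → C_0 maps an edge to its endpoints' difference, ∂[p,q] = q − p. For instance
  ∂[4,8] = [8] − [4].
This gives a 10×30 integer matrix of rank 9; reducing to Smith normal form yields diagonal entries (1,1,1,1,1,1,1,1,1).

Boundary ∂_2: C_2 → C_1 maps a triangle to the signed sum of its edges. For instance
  ∂[1,6,9] = [6,9] − [1,9] + [1,6],
  ∂[3,6,9] = [6,9] − [3,9] + [3,6].
The 30×20 boundary matrix has rank 20 and Smith normal form diag(1,1,1,1,1,1,1,1,1,1,1,1,1,1,1,1,1,1,1,2).

Now H_k = ker ∂_k / im ∂_{k+1}, so:

  H_0: rank C_0 − rank ∂_1 = 10 − 9 = 1, and the invariant factors of ∂_1 are all 1, so H_0 ≅ Z.
  H_1: rank ker ∂_1 − rank ∂_2 = (30 − 9) − 20 = 1, and ∂_2 has invariant factor 2 > 1, so H_1 ≅ Z ⊕ Z/2Z.
  H_2: rank ker ∂_2 − rank ∂_3 = (20 − 20) − 0 = 0, and there is no ∂_3, so H_2 ≅ 0.

As a check, the Euler characteristic is 10 − 30 + 20 = 0, which agrees with 1 − 1 + 0 = 0.

Hence the Betti numbers are b_0 = 1, b_1 = 1, b_2 = 0.

b_0 = 1, b_1 = 1, b_2 = 0.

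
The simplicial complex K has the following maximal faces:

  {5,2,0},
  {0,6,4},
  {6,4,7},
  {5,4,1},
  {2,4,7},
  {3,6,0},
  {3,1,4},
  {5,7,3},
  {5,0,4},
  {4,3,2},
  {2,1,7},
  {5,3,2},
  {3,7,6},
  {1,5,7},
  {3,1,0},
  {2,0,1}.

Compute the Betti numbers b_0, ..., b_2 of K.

b_0 = 1, b_1 = 2, b_2 = 1.

Fix the vertex order 0 < 1 < 2 < 3 < 4 < 5 < 6 < 7 and write every simplex with vertices in increasing order. Then dim K = 2 and the simplices of K are:

  0-simplices (8): [0], [1], [2], [3], [4], [5], [6], [7]
  1-simplices (24): (24 of them)
  2-simplices (16): [0,1,2], [0,1,3], [0,2,5], [0,3,6], [0,4,5], [0,4,6], [1,2,7], [1,3,4], [1,4,5], [1,5,7], [2,3,4], [2,3,5], [2,4,7], [3,5,7], [3,6,7], [4,6,7]

so the chain groups are C_0 ≅ Z^8, C_1 ≅ Z^24, C_2 ≅ Z^16.

The boundary map ∂_1: C_1 → C_0 sends each edge [p,q] (with p < q) to q − p. For instance
  ∂[3,7] = [7] − [3].
The 8×24 boundary matrix has rank 7 and Smith normal form diag(1,1,1,1,1,1,1).

The boundary map ∂_2: C_2 → C_1 acts by ∂[p,q,r] = [q,r] − [p,r] + [p,q]. For instance
  ∂[1,2,7] = [2,7] − [1,7] + [1,2],
  ∂[1,5,7] = [5,7] − [1,7] + [1,5].
As a 24×16 matrix over Z this has rank 15, with invariant factors (1,1,1,1,1,1,1,1,1,1,1,1,1,1,1).

From H_k ≅ ker(∂_k) / im(∂_{k+1}) we obtain:

  H_0: rank C_0 − rank ∂_1 = 8 − 7 = 1, and the invariant factors of ∂_1 are all 1, so H_0 = Z.
  H_1: rank ker ∂_1 − rank ∂_2 = (24 − 7) − 15 = 2, and the invariant factors of ∂_2 are all 1, so H_1 = Z^2.
  H_2: rank ker ∂_2 − rank ∂_3 = (16 − 15) − 0 = 1, and there is no ∂_3, so H_2 = Z.

Hence the Betti numbers are b_0 = 1, b_1 = 2, b_2 = 1.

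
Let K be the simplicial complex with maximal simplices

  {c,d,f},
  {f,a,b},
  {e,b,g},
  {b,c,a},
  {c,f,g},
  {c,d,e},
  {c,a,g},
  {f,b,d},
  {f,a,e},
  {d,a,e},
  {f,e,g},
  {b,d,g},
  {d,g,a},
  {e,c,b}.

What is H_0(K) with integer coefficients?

H_0 = Z.

Order the vertices as a < b < c < d < e < f < g. Listing each simplex with vertices in this order, K has dimension 2 with simplices:

  0-simplices (7): a, b, c, d, e, f, g
  1-simplices (21): ab, ac, ad, ae, af, ag, bc, bd, be, bf, bg, cd, ce, cf, cg, de, df, dg, ef, eg, fg
  2-simplices (14): abc, abf, acg, ade, adg, aef, bce, bdf, bdg, beg, cde, cdf, cfg, efg

giving chain groups C_0 ≅ Z^7, C_1 ≅ Z^21, C_2 ≅ Z^14.

∂_1: C_1 → C_0 is given by ∂[p,q] = [q] − [p].
As a 7×21 matrix over Z this has rank 6, with invariant factors (1,1,1,1,1,1).

The boundary map ∂_2: C_2 → C_1 acts by ∂[p,q,r] = [q,r] − [p,r] + [p,q]. For instance
  ∂cde = de − ce + cd,
  ∂aef = ef − af + ae.
The resulting 21×14 matrix has rank 13, and its Smith normal form has invariant factors (1,1,1,1,1,1,1,1,1,1,1,1,1).

Computing H_k = (kernel of ∂_k) / (image of ∂_{k+1}):

  H_0: rank C_0 − rank ∂_1 = 7 − 6 = 1, and the invariant factors of ∂_1 are all 1, so H_0 = Z.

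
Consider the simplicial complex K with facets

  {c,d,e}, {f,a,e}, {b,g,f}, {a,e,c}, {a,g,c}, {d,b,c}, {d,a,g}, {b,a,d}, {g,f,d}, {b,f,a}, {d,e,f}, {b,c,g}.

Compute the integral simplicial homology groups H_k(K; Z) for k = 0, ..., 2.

K has 7 vertices, 18 edges, 12 triangles.
rank ∂_0 = 0, rank ∂_1 = 6 ⇒ b_0 = 7 − 0 − 6 = 1; all invariant factors of ∂_1 are 1 so no torsion. So H_0 = Z.
rank ∂_1 = 6, rank ∂_2 = 12 ⇒ b_1 = 18 − 6 − 12 = 0; ∂_2 has invariant factor(s) [2] giving torsion. So H_1 = Z/2.
rank ∂_2 = 12, rank ∂_3 = 0 ⇒ b_2 = 12 − 12 − 0 = 0. So H_2 = 0.

H_0 = Z,  H_1 = Z/2,  H_2 = 0.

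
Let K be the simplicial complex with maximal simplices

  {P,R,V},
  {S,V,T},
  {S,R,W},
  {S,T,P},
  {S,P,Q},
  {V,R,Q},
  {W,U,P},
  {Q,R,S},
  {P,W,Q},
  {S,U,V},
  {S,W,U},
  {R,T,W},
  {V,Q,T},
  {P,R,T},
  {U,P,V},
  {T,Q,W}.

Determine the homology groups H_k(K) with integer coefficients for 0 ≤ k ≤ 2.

H_0 ≅ Z,  H_1 ≅ Z^2,  H_2 ≅ Z.

Take the total order P < Q < R < S < T < U < V < W on the vertex set. Then K (dimension 2) consists of the simplices:

  0-simplices (8): P, Q, R, S, T, U, V, W
  1-simplices (24): PQ, PR, PS, PT, PU, PV, PW, QR, QS, QT, QV, QW, RS, RT, RV, RW, ST, SU, SV, SW, TV, TW, UV, UW
  2-simplices (16): PQS, PQW, PRT, PRV, PST, PUV, PUW, QRS, QRV, QTV, QTW, RSW, RTW, STV, SUV, SUW

Hence C_0 ≅ Z^8, C_1 ≅ Z^24, C_2 ≅ Z^16.

Boundary ∂_1: C_1 → C_0 sends each edge [p,q] (with p < q) to q − p.
As a 8×24 matrix over Z this has rank 7, with invariant factors (1,1,1,1,1,1,1).

The boundary map ∂_2: C_2 → C_1 acts by ∂[p,q,r] = [q,r] − [p,r] + [p,q]. For instance
  ∂QRV = RV − QV + QR,
  ∂PUW = UW − PW + PU.
The 24×16 boundary matrix has rank 15 and Smith normal form diag(1,1,1,1,1,1,1,1,1,1,1,1,1,1,1).

Computing H_k = (kernel of ∂_k) / (image of ∂_{k+1}):

  H_0: rank C_0 − rank ∂_1 = 8 − 7 = 1, and the invariant factors of ∂_1 are all 1, so H_0 ≅ Z.
  H_1: rank ker ∂_1 − rank ∂_2 = (24 − 7) − 15 = 2, and the invariant factors of ∂_2 are all 1, so H_1 ≅ Z^2.
  H_2: rank ker ∂_2 − rank ∂_3 = (16 − 15) − 0 = 1, and there is no ∂_3, so H_2 ≅ Z.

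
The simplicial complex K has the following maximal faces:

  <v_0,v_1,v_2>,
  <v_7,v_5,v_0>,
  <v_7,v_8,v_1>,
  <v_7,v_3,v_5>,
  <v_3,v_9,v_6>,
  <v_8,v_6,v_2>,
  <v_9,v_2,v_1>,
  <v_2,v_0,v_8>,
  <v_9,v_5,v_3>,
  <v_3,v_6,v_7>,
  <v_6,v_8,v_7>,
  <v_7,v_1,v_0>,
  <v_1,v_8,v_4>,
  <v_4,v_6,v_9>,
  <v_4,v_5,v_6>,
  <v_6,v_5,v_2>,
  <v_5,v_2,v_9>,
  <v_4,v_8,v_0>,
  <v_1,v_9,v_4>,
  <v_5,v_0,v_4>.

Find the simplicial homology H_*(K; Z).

Fix the vertex order v_0 < v_1 < v_2 < v_3 < v_4 < v_5 < v_6 < v_7 < v_8 < v_9 and write every simplex with vertices in increasing order. Then dim K = 2 and the simplices of K are:

  0-simplices (10): [v_0], [v_1], [v_2], [v_3], [v_4], [v_5], [v_6], [v_7], [v_8], [v_9]
  1-simplices (30): (30 of them)
  2-simplices (20): (20 of them)

Hence C_0 ≅ Z^10, C_1 ≅ Z^30, C_2 ≅ Z^20.

Boundary ∂_1: C_1 → C_0 maps an edge to its endpoints' difference, ∂[p,q] = q − p. For instance
  ∂[v_0,v_4] = [v_4] − [v_0].
This gives a 10×30 integer matrix of rank 9; reducing to Smith normal form yields diagonal entries (1,1,1,1,1,1,1,1,1).

∂_2: C_2 → C_1 acts by ∂[p,q,r] = [q,r] − [p,r] + [p,q]. For instance
  ∂[v_0,v_2,v_8] = [v_2,v_8] − [v_0,v_8] + [v_0,v_2],
  ∂[v_6,v_7,v_8] = [v_7,v_8] − [v_6,v_8] + [v_6,v_7].
The 30×20 boundary matrix has rank 20 and Smith normal form diag(1,1,1,1,1,1,1,1,1,1,1,1,1,1,1,1,1,1,1,2).

Now H_k = ker ∂_k / im ∂_{k+1}, so:

  H_0: rank C_0 − rank ∂_1 = 10 − 9 = 1, and the invariant factors of ∂_1 are all 1, so H_0 = Z.
  H_1: rank ker ∂_1 − rank ∂_2 = (30 − 9) − 20 = 1, and ∂_2 has invariant factor 2 > 1, so H_1 = Z ⊕ Z/2Z.
  H_2: rank ker ∂_2 − rank ∂_3 = (20 − 20) − 0 = 0, and there is no ∂_3, so H_2 = 0.

(K is a triangulation of the Klein bottle.)

H_0 ≅ Z,  H_1 ≅ Z ⊕ Z/2Z,  H_2 = 0.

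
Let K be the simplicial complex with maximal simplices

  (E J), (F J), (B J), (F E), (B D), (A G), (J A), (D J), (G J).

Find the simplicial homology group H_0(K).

We work with the vertex ordering A < B < D < E < F < G < J. The simplices of K, each written with vertices in increasing order, are:

  0-simplices (7): A, B, D, E, F, G, J
  1-simplices (9): AG, AJ, BD, BJ, DJ, EF, EJ, FJ, GJ

giving chain groups C_0 ≅ Z^7, C_1 ≅ Z^9.

The boundary map ∂_1: C_1 → C_0 sends each edge [p,q] (with p < q) to q − p. For instance
  ∂EF = F − E.
The 7×9 boundary matrix has rank 6 and Smith normal form diag(1,1,1,1,1,1).

Computing H_k = (kernel of ∂_k) / (image of ∂_{k+1}):

  H_0: rank C_0 − rank ∂_1 = 7 − 6 = 1, and the invariant factors of ∂_1 are all 1, so H_0 ≅ Z.

H_0 = Z.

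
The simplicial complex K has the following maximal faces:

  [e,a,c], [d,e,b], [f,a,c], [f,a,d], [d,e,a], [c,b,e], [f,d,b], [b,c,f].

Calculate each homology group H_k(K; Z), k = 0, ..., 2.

Take the total order a < b < c < d < e < f on the vertex set. Then K (dimension 2) consists of the simplices:

  0-simplices (6): a, b, c, d, e, f
  1-simplices (12): ac, ad, ae, af, bc, bd, be, bf, ce, cf, de, df
  2-simplices (8): ace, acf, ade, adf, bce, bcf, bde, bdf

so the chain groups are C_0 ≅ Z^6, C_1 ≅ Z^12, C_2 ≅ Z^8.

The boundary map ∂_1: C_1 → C_0 maps an edge to its endpoints' difference, ∂[p,q] = q − p.
The 6×12 boundary matrix has rank 5 and Smith normal form diag(1,1,1,1,1).

Boundary ∂_2: C_2 → C_1 acts by ∂[p,q,r] = [q,r] − [p,r] + [p,q]. For instance
  ∂bcf = cf − bf + bc,
  ∂bdf = df − bf + bd.
As a 12×8 matrix over Z this has rank 7, with invariant factors (1,1,1,1,1,1,1).

Reading off H_k = ker ∂_k / im ∂_{k+1}:

  H_0: rank C_0 − rank ∂_1 = 6 − 5 = 1, and the invariant factors of ∂_1 are all 1, so H_0 = Z.
  H_1: rank ker ∂_1 − rank ∂_2 = (12 − 5) − 7 = 0, and the invariant factors of ∂_2 are all 1, so H_1 = 0.
  H_2: rank ker ∂_2 − rank ∂_3 = (8 − 7) − 0 = 1, and there is no ∂_3, so H_2 = Z.

As a check, the Euler characteristic is 6 − 12 + 8 = 2, which agrees with 1 − 0 + 1 = 2.
(K is a triangulation of the 2-sphere S^2.)

H_0 = Z,  H_1 = 0,  H_2 = Z.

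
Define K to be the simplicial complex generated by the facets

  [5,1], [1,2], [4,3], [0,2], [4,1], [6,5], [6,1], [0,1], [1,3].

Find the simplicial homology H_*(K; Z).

H_0 ≅ Z,  H_1 ≅ Z^3.

Take the total order 0 < 1 < 2 < 3 < 4 < 5 < 6 on the vertex set. Then K (dimension 1) consists of the simplices:

  0-simplices (7): [0], [1], [2], [3], [4], [5], [6]
  1-simplices (9): [0,1], [0,2], [1,2], [1,3], [1,4], [1,5], [1,6], [3,4], [5,6]

so the chain groups are C_0 ≅ Z^7, C_1 ≅ Z^9.

Boundary ∂_1: C_1 → C_0 sends each edge [p,q] (with p < q) to q − p.
The resulting 7×9 matrix has rank 6, and its Smith normal form has invariant factors (1,1,1,1,1,1).

Computing H_k = (kernel of ∂_k) / (image of ∂_{k+1}):

  H_0: rank C_0 − rank ∂_1 = 7 − 6 = 1, and the invariant factors of ∂_1 are all 1, so H_0 = Z.
  H_1: rank ker ∂_1 − rank ∂_2 = (9 − 6) − 0 = 3, and there is no ∂_2, so H_1 = Z^3.

As a check, the Euler characteristic is 7 − 9 = -2, which agrees with 1 − 3 = -2.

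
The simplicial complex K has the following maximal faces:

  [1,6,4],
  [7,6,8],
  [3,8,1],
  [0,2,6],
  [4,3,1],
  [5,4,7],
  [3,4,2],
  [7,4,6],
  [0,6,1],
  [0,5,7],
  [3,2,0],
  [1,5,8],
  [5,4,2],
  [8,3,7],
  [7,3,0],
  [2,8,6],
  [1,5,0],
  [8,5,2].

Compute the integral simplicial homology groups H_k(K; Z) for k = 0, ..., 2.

H_0 ≅ Z,  H_1 ≅ Z^2,  H_2 ≅ Z.

Fix the vertex order 0 < 1 < 2 < 3 < 4 < 5 < 6 < 7 < 8 and write every simplex with vertices in increasing order. Then dim K = 2 and the simplices of K are:

  0-simplices (9): [0], [1], [2], [3], [4], [5], [6], [7], [8]
  1-simplices (27): (27 of them)
  2-simplices (18): [0,1,5], [0,1,6], [0,2,3], [0,2,6], [0,3,7], [0,5,7], [1,3,4], [1,3,8], [1,4,6], [1,5,8], [2,3,4], [2,4,5], [2,5,8], [2,6,8], [3,7,8], [4,5,7], [4,6,7], [6,7,8]

so the chain groups are C_0 ≅ Z^9, C_1 ≅ Z^27, C_2 ≅ Z^18.

∂_1: C_1 → C_0 maps an edge to its endpoints' difference, ∂[p,q] = q − p. For instance
  ∂[4,7] = [7] − [4].
This gives a 9×27 integer matrix of rank 8; reducing to Smith normal form yields diagonal entries (1,1,1,1,1,1,1,1).

Boundary ∂_2: C_2 → C_1 maps a triangle to the signed sum of its edges. For instance
  ∂[3,7,8] = [7,8] − [3,8] + [3,7],
  ∂[1,5,8] = [5,8] − [1,8] + [1,5].
This gives a 27×18 integer matrix of rank 17; reducing to Smith normal form yields diagonal entries (1,1,1,1,1,1,1,1,1,1,1,1,1,1,1,1,1).

Computing H_k = (kernel of ∂_k) / (image of ∂_{k+1}):

  H_0: rank C_0 − rank ∂_1 = 9 − 8 = 1, and the invariant factors of ∂_1 are all 1, so H_0 ≅ Z.
  H_1: rank ker ∂_1 − rank ∂_2 = (27 − 8) − 17 = 2, and the invariant factors of ∂_2 are all 1, so H_1 ≅ Z^2.
  H_2: rank ker ∂_2 − rank ∂_3 = (18 − 17) − 0 = 1, and there is no ∂_3, so H_2 ≅ Z.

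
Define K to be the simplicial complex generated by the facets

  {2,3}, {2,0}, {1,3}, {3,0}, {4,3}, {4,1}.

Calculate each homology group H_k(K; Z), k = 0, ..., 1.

Take the total order 0 < 1 < 2 < 3 < 4 on the vertex set. Then K (dimension 1) consists of the simplices:

  0-simplices (5): [0], [1], [2], [3], [4]
  1-simplices (6): [0,2], [0,3], [1,3], [1,4], [2,3], [3,4]

giving chain groups C_0 ≅ Z^5, C_1 ≅ Z^6.

The boundary map ∂_1: C_1 → C_0 sends each edge [p,q] (with p < q) to q − p. For instance
  ∂[1,3] = [3] − [1].
The 5×6 boundary matrix has rank 4 and Smith normal form diag(1,1,1,1).

Reading off H_k = ker ∂_k / im ∂_{k+1}:

  H_0: rank C_0 − rank ∂_1 = 5 − 4 = 1, and the invariant factors of ∂_1 are all 1, so H_0 ≅ Z.
  H_1: rank ker ∂_1 − rank ∂_2 = (6 − 4) − 0 = 2, and there is no ∂_2, so H_1 ≅ Z^2.

H_0 ≅ Z,  H_1 ≅ Z^2.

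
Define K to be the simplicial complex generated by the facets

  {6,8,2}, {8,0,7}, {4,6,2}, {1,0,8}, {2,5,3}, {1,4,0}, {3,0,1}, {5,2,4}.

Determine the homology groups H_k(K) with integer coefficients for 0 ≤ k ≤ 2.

H_0 = Z,  H_1 = Z^2,  H_2 = 0.

Fix the vertex order 0 < 1 < 2 < 3 < 4 < 5 < 6 < 7 < 8 and write every simplex with vertices in increasing order. Then dim K = 2 and the simplices of K are:

  0-simplices (9): [0], [1], [2], [3], [4], [5], [6], [7], [8]
  1-simplices (18): [0,1], [0,3], [0,4], [0,7], [0,8], [1,3], [1,4], [1,8], [2,3], [2,4], [2,5], [2,6], [2,8], [3,5], [4,5], [4,6], [6,8], [7,8]
  2-simplices (8): [0,1,3], [0,1,4], [0,1,8], [0,7,8], [2,3,5], [2,4,5], [2,4,6], [2,6,8]

so the chain groups are C_0 ≅ Z^9, C_1 ≅ Z^18, C_2 ≅ Z^8.

∂_1: C_1 → C_0 maps an edge to its endpoints' difference, ∂[p,q] = q − p. For instance
  ∂[2,8] = [8] − [2].
The resulting 9×18 matrix has rank 8, and its Smith normal form has invariant factors (1,1,1,1,1,1,1,1).

∂_2: C_2 → C_1 maps a triangle to the signed sum of its edges. For instance
  ∂[0,1,8] = [1,8] − [0,8] + [0,1],
  ∂[0,1,4] = [1,4] − [0,4] + [0,1].
The resulting 18×8 matrix has rank 8, and its Smith normal form has invariant factors (1,1,1,1,1,1,1,1).

Reading off H_k = ker ∂_k / im ∂_{k+1}:

  H_0: rank C_0 − rank ∂_1 = 9 − 8 = 1, and the invariant factors of ∂_1 are all 1, so H_0 ≅ Z.
  H_1: rank ker ∂_1 − rank ∂_2 = (18 − 8) − 8 = 2, and the invariant factors of ∂_2 are all 1, so H_1 ≅ Z^2.
  H_2: rank ker ∂_2 − rank ∂_3 = (8 − 8) − 0 = 0, and there is no ∂_3, so H_2 ≅ 0.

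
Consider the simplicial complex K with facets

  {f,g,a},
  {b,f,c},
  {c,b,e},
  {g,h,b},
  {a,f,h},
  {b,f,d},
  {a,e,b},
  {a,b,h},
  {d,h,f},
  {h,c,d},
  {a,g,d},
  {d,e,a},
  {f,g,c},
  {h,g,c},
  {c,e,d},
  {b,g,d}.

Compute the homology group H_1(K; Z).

H_1 = Z^2.

Fix the vertex order a < b < c < d < e < f < g < h and write every simplex with vertices in increasing order. Then dim K = 2 and the simplices of K are:

  0-simplices (8): a, b, c, d, e, f, g, h
  1-simplices (24): ab, ad, ae, af, ag, ah, bc, bd, be, bf, bg, bh, cd, ce, cf, cg, ch, de, df, dg, dh, fg, fh, gh
  2-simplices (16): abe, abh, ade, adg, afg, afh, bce, bcf, bdf, bdg, bgh, cde, cdh, cfg, cgh, dfh

Hence C_0 ≅ Z^8, C_1 ≅ Z^24, C_2 ≅ Z^16.

The boundary map ∂_1: C_1 → C_0 sends each edge [p,q] (with p < q) to q − p.
As a 8×24 matrix over Z this has rank 7, with invariant factors (1,1,1,1,1,1,1).

The boundary map ∂_2: C_2 → C_1 maps a triangle to the signed sum of its edges. For instance
  ∂abh = bh − ah + ab,
  ∂ade = de − ae + ad.
The resulting 24×16 matrix has rank 15, and its Smith normal form has invariant factors (1,1,1,1,1,1,1,1,1,1,1,1,1,1,1).

Now H_k = ker ∂_k / im ∂_{k+1}, so:

  H_1: rank ker ∂_1 − rank ∂_2 = (24 − 7) − 15 = 2, and the invariant factors of ∂_2 are all 1, so H_1 ≅ Z^2.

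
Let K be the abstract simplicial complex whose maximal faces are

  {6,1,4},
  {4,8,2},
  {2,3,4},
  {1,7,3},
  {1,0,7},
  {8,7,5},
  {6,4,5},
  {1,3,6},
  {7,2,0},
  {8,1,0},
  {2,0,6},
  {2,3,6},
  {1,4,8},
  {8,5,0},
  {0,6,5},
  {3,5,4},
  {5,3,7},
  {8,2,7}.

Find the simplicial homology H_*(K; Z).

H_0 ≅ Z,  H_1 ≅ Z ⊕ Z_2,  H_2 = 0.

Fix the vertex order 0 < 1 < 2 < 3 < 4 < 5 < 6 < 7 < 8 and write every simplex with vertices in increasing order. Then dim K = 2 and the simplices of K are:

  0-simplices (9): [0], [1], [2], [3], [4], [5], [6], [7], [8]
  1-simplices (27): (27 of them)
  2-simplices (18): [0,1,7], [0,1,8], [0,2,6], [0,2,7], [0,5,6], [0,5,8], [1,3,6], [1,3,7], [1,4,6], [1,4,8], [2,3,4], [2,3,6], [2,4,8], [2,7,8], [3,4,5], [3,5,7], [4,5,6], [5,7,8]

giving chain groups C_0 ≅ Z^9, C_1 ≅ Z^27, C_2 ≅ Z^18.

The boundary map ∂_1: C_1 → C_0 is given by ∂[p,q] = [q] − [p].
The resulting 9×27 matrix has rank 8, and its Smith normal form has invariant factors (1,1,1,1,1,1,1,1).

∂_2: C_2 → C_1 sends each 2-simplex [p,q,r] to [q,r] − [p,r] + [p,q]. For instance
  ∂[3,4,5] = [4,5] − [3,5] + [3,4],
  ∂[0,5,8] = [5,8] − [0,8] + [0,5].
This gives a 27×18 integer matrix of rank 18; reducing to Smith normal form yields diagonal entries (1,1,1,1,1,1,1,1,1,1,1,1,1,1,1,1,1,2).

From H_k ≅ ker(∂_k) / im(∂_{k+1}) we obtain:

  H_0: rank C_0 − rank ∂_1 = 9 − 8 = 1, and the invariant factors of ∂_1 are all 1, so H_0 ≅ Z.
  H_1: rank ker ∂_1 − rank ∂_2 = (27 − 8) − 18 = 1, and ∂_2 has invariant factor 2 > 1, so H_1 ≅ Z ⊕ Z_2.
  H_2: rank ker ∂_2 − rank ∂_3 = (18 − 18) − 0 = 0, and there is no ∂_3, so H_2 ≅ 0.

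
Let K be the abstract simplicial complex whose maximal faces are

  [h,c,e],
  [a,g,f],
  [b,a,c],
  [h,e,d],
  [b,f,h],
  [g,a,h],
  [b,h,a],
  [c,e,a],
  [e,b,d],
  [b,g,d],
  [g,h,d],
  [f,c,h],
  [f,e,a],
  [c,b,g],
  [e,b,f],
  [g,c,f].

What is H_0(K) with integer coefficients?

Order the vertices as a < b < c < d < e < f < g < h. Listing each simplex with vertices in this order, K has dimension 2 with simplices:

  0-simplices (8): a, b, c, d, e, f, g, h
  1-simplices (24): ab, ac, ae, af, ag, ah, bc, bd, be, bf, bg, bh, ce, cf, cg, ch, de, dg, dh, ef, eh, fg, fh, gh
  2-simplices (16): abc, abh, ace, aef, afg, agh, bcg, bde, bdg, bef, bfh, ceh, cfg, cfh, deh, dgh

giving chain groups C_0 ≅ Z^8, C_1 ≅ Z^24, C_2 ≅ Z^16.

The boundary map ∂_1: C_1 → C_0 is given by ∂[p,q] = [q] − [p].
This gives a 8×24 integer matrix of rank 7; reducing to Smith normal form yields diagonal entries (1,1,1,1,1,1,1).

∂_2: C_2 → C_1 acts by ∂[p,q,r] = [q,r] − [p,r] + [p,q]. For instance
  ∂cfh = fh − ch + cf,
  ∂agh = gh − ah + ag.
This gives a 24×16 integer matrix of rank 15; reducing to Smith normal form yields diagonal entries (1,1,1,1,1,1,1,1,1,1,1,1,1,1,1).

From H_k ≅ ker(∂_k) / im(∂_{k+1}) we obtain:

  H_0: rank C_0 − rank ∂_1 = 8 − 7 = 1, and the invariant factors of ∂_1 are all 1, so H_0 = Z.

H_0 ≅ Z.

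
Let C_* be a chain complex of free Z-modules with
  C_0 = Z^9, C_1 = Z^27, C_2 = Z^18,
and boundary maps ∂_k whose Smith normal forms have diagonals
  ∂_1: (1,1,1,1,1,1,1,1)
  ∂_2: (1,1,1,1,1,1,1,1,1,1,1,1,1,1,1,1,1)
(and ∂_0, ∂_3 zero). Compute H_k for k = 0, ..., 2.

H_0: b_0 = 9 − 0 − 8 = 1; torsion from ∂_1 factors > 1: none. So H_0 ≅ Z.
H_1: b_1 = 27 − 8 − 17 = 2; torsion from ∂_2 factors > 1: none. So H_1 ≅ Z^2.
H_2: b_2 = 18 − 17 − 0 = 1; torsion from ∂_3 factors > 1: none. So H_2 ≅ Z.

H_0 ≅ Z,  H_1 ≅ Z^2,  H_2 ≅ Z.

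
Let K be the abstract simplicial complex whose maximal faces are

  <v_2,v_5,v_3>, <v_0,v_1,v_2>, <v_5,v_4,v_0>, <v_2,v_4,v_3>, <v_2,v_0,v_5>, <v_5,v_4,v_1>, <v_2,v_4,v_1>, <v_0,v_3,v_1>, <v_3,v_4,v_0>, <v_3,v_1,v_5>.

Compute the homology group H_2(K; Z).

H_2 = 0.

We work with the vertex ordering v_0 < v_1 < v_2 < v_3 < v_4 < v_5. The simplices of K, each written with vertices in increasing order, are:

  0-simplices (6): [v_0], [v_1], [v_2], [v_3], [v_4], [v_5]
  1-simplices (15): (15 of them)
  2-simplices (10): [v_0,v_1,v_2], [v_0,v_1,v_3], [v_0,v_2,v_5], [v_0,v_3,v_4], [v_0,v_4,v_5], [v_1,v_2,v_4], [v_1,v_3,v_5], [v_1,v_4,v_5], [v_2,v_3,v_4], [v_2,v_3,v_5]

so the chain groups are C_0 ≅ Z^6, C_1 ≅ Z^15, C_2 ≅ Z^10.

∂_1: C_1 → C_0 is given by ∂[p,q] = [q] − [p]. For instance
  ∂[v_2,v_4] = [v_4] − [v_2].
The resulting 6×15 matrix has rank 5, and its Smith normal form has invariant factors (1,1,1,1,1).

Boundary ∂_2: C_2 → C_1 acts by ∂[p,q,r] = [q,r] − [p,r] + [p,q]. For instance
  ∂[v_1,v_4,v_5] = [v_4,v_5] − [v_1,v_5] + [v_1,v_4],
  ∂[v_1,v_2,v_4] = [v_2,v_4] − [v_1,v_4] + [v_1,v_2].
The 15×10 boundary matrix has rank 10 and Smith normal form diag(1,1,1,1,1,1,1,1,1,2).

From H_k ≅ ker(∂_k) / im(∂_{k+1}) we obtain:

  H_2: rank ker ∂_2 − rank ∂_3 = (10 − 10) − 0 = 0, and there is no ∂_3, so H_2 ≅ 0.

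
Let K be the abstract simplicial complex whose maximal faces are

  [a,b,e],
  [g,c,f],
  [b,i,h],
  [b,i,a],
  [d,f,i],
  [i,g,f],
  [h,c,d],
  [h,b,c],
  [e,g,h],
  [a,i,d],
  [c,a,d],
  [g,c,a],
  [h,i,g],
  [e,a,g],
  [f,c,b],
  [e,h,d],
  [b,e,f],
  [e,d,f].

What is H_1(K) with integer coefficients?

H_1 ≅ Z^2.

We work with the vertex ordering a < b < c < d < e < f < g < h < i. The simplices of K, each written with vertices in increasing order, are:

  0-simplices (9): a, b, c, d, e, f, g, h, i
  1-simplices (27): ab, ac, ad, ae, ag, ai, bc, be, bf, bh, bi, cd, cf, cg, ch, de, df, dh, di, ef, eg, eh, fg, fi, gh, gi, hi
  2-simplices (18): abe, abi, acd, acg, adi, aeg, bcf, bch, bef, bhi, cdh, cfg, def, deh, dfi, egh, fgi, ghi

so the chain groups are C_0 ≅ Z^9, C_1 ≅ Z^27, C_2 ≅ Z^18.

∂_1: C_1 → C_0 maps an edge to its endpoints' difference, ∂[p,q] = q − p.
The resulting 9×27 matrix has rank 8, and its Smith normal form has invariant factors (1,1,1,1,1,1,1,1).

The boundary map ∂_2: C_2 → C_1 sends each 2-simplex [p,q,r] to [q,r] − [p,r] + [p,q]. For instance
  ∂bhi = hi − bi + bh,
  ∂cdh = dh − ch + cd.
The resulting 27×18 matrix has rank 17, and its Smith normal form has invariant factors (1,1,1,1,1,1,1,1,1,1,1,1,1,1,1,1,1).

From H_k ≅ ker(∂_k) / im(∂_{k+1}) we obtain:

  H_1: rank ker ∂_1 − rank ∂_2 = (27 − 8) − 17 = 2, and the invariant factors of ∂_2 are all 1, so H_1 = Z^2.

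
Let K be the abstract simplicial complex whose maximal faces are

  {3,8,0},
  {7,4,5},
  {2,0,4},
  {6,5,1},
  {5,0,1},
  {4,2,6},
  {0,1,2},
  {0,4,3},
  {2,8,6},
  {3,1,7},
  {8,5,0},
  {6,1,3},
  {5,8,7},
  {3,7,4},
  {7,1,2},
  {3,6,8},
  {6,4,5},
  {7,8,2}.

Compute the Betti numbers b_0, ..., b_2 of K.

We work with the vertex ordering 0 < 1 < 2 < 3 < 4 < 5 < 6 < 7 < 8. The simplices of K, each written with vertices in increasing order, are:

  0-simplices (9): [0], [1], [2], [3], [4], [5], [6], [7], [8]
  1-simplices (27): (27 of them)
  2-simplices (18): [0,1,2], [0,1,5], [0,2,4], [0,3,4], [0,3,8], [0,5,8], [1,2,7], [1,3,6], [1,3,7], [1,5,6], [2,4,6], [2,6,8], [2,7,8], [3,4,7], [3,6,8], [4,5,6], [4,5,7], [5,7,8]

so the chain groups are C_0 ≅ Z^9, C_1 ≅ Z^27, C_2 ≅ Z^18.

Boundary ∂_1: C_1 → C_0 sends each edge [p,q] (with p < q) to q − p.
This gives a 9×27 integer matrix of rank 8; reducing to Smith normal form yields diagonal entries (1,1,1,1,1,1,1,1).

∂_2: C_2 → C_1 sends each 2-simplex [p,q,r] to [q,r] − [p,r] + [p,q]. For instance
  ∂[2,6,8] = [6,8] − [2,8] + [2,6],
  ∂[1,3,6] = [3,6] − [1,6] + [1,3].
As a 27×18 matrix over Z this has rank 17, with invariant factors (1,1,1,1,1,1,1,1,1,1,1,1,1,1,1,1,1).

Reading off H_k = ker ∂_k / im ∂_{k+1}:

  H_0: rank C_0 − rank ∂_1 = 9 − 8 = 1, and the invariant factors of ∂_1 are all 1, so H_0 = Z.
  H_1: rank ker ∂_1 − rank ∂_2 = (27 − 8) − 17 = 2, and the invariant factors of ∂_2 are all 1, so H_1 = Z^2.
  H_2: rank ker ∂_2 − rank ∂_3 = (18 − 17) − 0 = 1, and there is no ∂_3, so H_2 = Z.

(K is a triangulation of the torus T^2.)

Hence the Betti numbers are b_0 = 1, b_1 = 2, b_2 = 1.

b_0 = 1, b_1 = 2, b_2 = 1.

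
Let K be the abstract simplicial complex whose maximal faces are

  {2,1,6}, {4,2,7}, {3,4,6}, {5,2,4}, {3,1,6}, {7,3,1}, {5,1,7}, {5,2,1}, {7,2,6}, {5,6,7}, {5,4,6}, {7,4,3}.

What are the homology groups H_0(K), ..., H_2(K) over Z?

H_0 = Z,  H_1 = Z_2,  H_2 = 0.

Fix the vertex order 1 < 2 < 3 < 4 < 5 < 6 < 7 and write every simplex with vertices in increasing order. Then dim K = 2 and the simplices of K are:

  0-simplices (7): [1], [2], [3], [4], [5], [6], [7]
  1-simplices (18): [1,2], [1,3], [1,5], [1,6], [1,7], [2,4], [2,5], [2,6], [2,7], [3,4], [3,6], [3,7], [4,5], [4,6], [4,7], [5,6], [5,7], [6,7]
  2-simplices (12): [1,2,5], [1,2,6], [1,3,6], [1,3,7], [1,5,7], [2,4,5], [2,4,7], [2,6,7], [3,4,6], [3,4,7], [4,5,6], [5,6,7]

so the chain groups are C_0 ≅ Z^7, C_1 ≅ Z^18, C_2 ≅ Z^12.

Boundary ∂_1: C_1 → C_0 maps an edge to its endpoints' difference, ∂[p,q] = q − p. For instance
  ∂[3,7] = [7] − [3].
This gives a 7×18 integer matrix of rank 6; reducing to Smith normal form yields diagonal entries (1,1,1,1,1,1).

The boundary map ∂_2: C_2 → C_1 acts by ∂[p,q,r] = [q,r] − [p,r] + [p,q]. For instance
  ∂[2,4,7] = [4,7] − [2,7] + [2,4],
  ∂[4,5,6] = [5,6] − [4,6] + [4,5].
This gives a 18×12 integer matrix of rank 12; reducing to Smith normal form yields diagonal entries (1,1,1,1,1,1,1,1,1,1,1,2).

Computing H_k = (kernel of ∂_k) / (image of ∂_{k+1}):

  H_0: rank C_0 − rank ∂_1 = 7 − 6 = 1, and the invariant factors of ∂_1 are all 1, so H_0 ≅ Z.
  H_1: rank ker ∂_1 − rank ∂_2 = (18 − 6) − 12 = 0, and ∂_2 has invariant factor 2 > 1, so H_1 ≅ Z_2.
  H_2: rank ker ∂_2 − rank ∂_3 = (12 − 12) − 0 = 0, and there is no ∂_3, so H_2 ≅ 0.

As a check, the Euler characteristic is 7 − 18 + 12 = 1, which agrees with 1 − 0 + 0 = 1.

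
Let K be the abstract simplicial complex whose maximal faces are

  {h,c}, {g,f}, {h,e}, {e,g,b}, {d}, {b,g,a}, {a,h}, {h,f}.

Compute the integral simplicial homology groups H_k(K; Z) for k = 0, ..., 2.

H_0 ≅ Z^2,  H_1 ≅ Z^2,  H_2 = 0.

Take the total order a < b < c < d < e < f < g < h on the vertex set. Then K (dimension 2) consists of the simplices:

  0-simplices (8): a, b, c, d, e, f, g, h
  1-simplices (10): ab, ag, ah, be, bg, ch, eg, eh, fg, fh
  2-simplices (2): abg, beg

giving chain groups C_0 ≅ Z^8, C_1 ≅ Z^10, C_2 ≅ Z^2.

Boundary ∂_1: C_1 → C_0 is given by ∂[p,q] = [q] − [p]. For instance
  ∂be = e − b.
The 8×10 boundary matrix has rank 6 and Smith normal form diag(1,1,1,1,1,1).

Boundary ∂_2: C_2 → C_1 maps a triangle to the signed sum of its edges. For instance
  ∂abg = bg − ag + ab,
  ∂beg = eg − bg + be.
The 10×2 boundary matrix has rank 2 and Smith normal form diag(1,1).

Computing H_k = (kernel of ∂_k) / (image of ∂_{k+1}):

  H_0: rank C_0 − rank ∂_1 = 8 − 6 = 2, and the invariant factors of ∂_1 are all 1, so H_0 = Z^2.
  H_1: rank ker ∂_1 − rank ∂_2 = (10 − 6) − 2 = 2, and the invariant factors of ∂_2 are all 1, so H_1 = Z^2.
  H_2: rank ker ∂_2 − rank ∂_3 = (2 − 2) − 0 = 0, and there is no ∂_3, so H_2 = 0.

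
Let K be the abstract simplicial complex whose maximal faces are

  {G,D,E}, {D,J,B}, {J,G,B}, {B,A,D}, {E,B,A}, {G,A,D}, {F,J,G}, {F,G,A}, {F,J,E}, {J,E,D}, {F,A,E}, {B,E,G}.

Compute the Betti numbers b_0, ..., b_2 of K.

b_0 = 1, b_1 = 0, b_2 = 0.

Order the vertices as A < B < D < E < F < G < J. Listing each simplex with vertices in this order, K has dimension 2 with simplices:

  0-simplices (7): A, B, D, E, F, G, J
  1-simplices (18): AB, AD, AE, AF, AG, BD, BE, BG, BJ, DE, DG, DJ, EF, EG, EJ, FG, FJ, GJ
  2-simplices (12): ABD, ABE, ADG, AEF, AFG, BDJ, BEG, BGJ, DEG, DEJ, EFJ, FGJ

Hence C_0 ≅ Z^7, C_1 ≅ Z^18, C_2 ≅ Z^12.

Boundary ∂_1: C_1 → C_0 is given by ∂[p,q] = [q] − [p]. For instance
  ∂EF = F − E.
The 7×18 boundary matrix has rank 6 and Smith normal form diag(1,1,1,1,1,1).

∂_2: C_2 → C_1 acts by ∂[p,q,r] = [q,r] − [p,r] + [p,q]. For instance
  ∂FGJ = GJ − FJ + FG,
  ∂EFJ = FJ − EJ + EF.
The 18×12 boundary matrix has rank 12 and Smith normal form diag(1,1,1,1,1,1,1,1,1,1,1,2).

Now H_k = ker ∂_k / im ∂_{k+1}, so:

  H_0: rank C_0 − rank ∂_1 = 7 − 6 = 1, and the invariant factors of ∂_1 are all 1, so H_0 = Z.
  H_1: rank ker ∂_1 − rank ∂_2 = (18 − 6) − 12 = 0, and ∂_2 has invariant factor 2 > 1, so H_1 = Z_2.
  H_2: rank ker ∂_2 − rank ∂_3 = (12 − 12) − 0 = 0, and there is no ∂_3, so H_2 = 0.

Hence the Betti numbers are b_0 = 1, b_1 = 0, b_2 = 0.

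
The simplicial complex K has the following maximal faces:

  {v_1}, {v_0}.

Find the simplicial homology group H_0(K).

Take the total order v_0 < v_1 on the vertex set. Then K (dimension 0) consists of the simplices:

  0-simplices (2): [v_0], [v_1]

giving chain groups C_0 ≅ Z^2.

Reading off H_k = ker ∂_k / im ∂_{k+1}:

  H_0: rank C_0 − rank ∂_1 = 2 − 0 = 2, and there is no ∂_1, so H_0 ≅ Z^2.

H_0 = Z^2.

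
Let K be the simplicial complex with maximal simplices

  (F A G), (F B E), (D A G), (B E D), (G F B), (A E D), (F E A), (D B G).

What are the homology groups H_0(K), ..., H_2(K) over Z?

H_0 ≅ Z,  H_1 = 0,  H_2 ≅ Z.

K has 6 vertices, 12 edges, 8 triangles.
rank ∂_0 = 0, rank ∂_1 = 5 ⇒ b_0 = 6 − 0 − 5 = 1; all invariant factors of ∂_1 are 1 so no torsion. So H_0 ≅ Z.
rank ∂_1 = 5, rank ∂_2 = 7 ⇒ b_1 = 12 − 5 − 7 = 0; all invariant factors of ∂_2 are 1 so no torsion. So H_1 ≅ 0.
rank ∂_2 = 7, rank ∂_3 = 0 ⇒ b_2 = 8 − 7 − 0 = 1. So H_2 ≅ Z.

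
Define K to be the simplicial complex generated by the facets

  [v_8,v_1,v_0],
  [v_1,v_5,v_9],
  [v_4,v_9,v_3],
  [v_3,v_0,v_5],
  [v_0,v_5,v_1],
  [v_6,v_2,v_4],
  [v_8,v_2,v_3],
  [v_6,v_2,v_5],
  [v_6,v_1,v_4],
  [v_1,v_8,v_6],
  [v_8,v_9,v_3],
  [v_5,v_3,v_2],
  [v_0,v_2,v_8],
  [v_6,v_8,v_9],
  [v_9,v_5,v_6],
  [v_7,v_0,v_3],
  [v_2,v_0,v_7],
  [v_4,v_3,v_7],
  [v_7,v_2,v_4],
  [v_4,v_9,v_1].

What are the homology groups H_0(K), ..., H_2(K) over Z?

K has 10 vertices, 30 edges, 20 triangles.
rank ∂_0 = 0, rank ∂_1 = 9 ⇒ b_0 = 10 − 0 − 9 = 1; all invariant factors of ∂_1 are 1 so no torsion. So H_0 ≅ Z.
rank ∂_1 = 9, rank ∂_2 = 20 ⇒ b_1 = 30 − 9 − 20 = 1; ∂_2 has invariant factor(s) [2] giving torsion. So H_1 ≅ Z ⊕ Z_2.
rank ∂_2 = 20, rank ∂_3 = 0 ⇒ b_2 = 20 − 20 − 0 = 0. So H_2 ≅ 0.

H_0 ≅ Z,  H_1 ≅ Z ⊕ Z_2,  H_2 = 0.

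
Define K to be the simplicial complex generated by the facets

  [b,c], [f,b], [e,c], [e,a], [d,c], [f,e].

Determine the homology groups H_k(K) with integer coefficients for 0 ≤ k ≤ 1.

We work with the vertex ordering a < b < c < d < e < f. The simplices of K, each written with vertices in increasing order, are:

  0-simplices (6): a, b, c, d, e, f
  1-simplices (6): ae, bc, bf, cd, ce, ef

Hence C_0 ≅ Z^6, C_1 ≅ Z^6.

The boundary map ∂_1: C_1 → C_0 sends each edge [p,q] (with p < q) to q − p. For instance
  ∂ce = e − c.
This gives a 6×6 integer matrix of rank 5; reducing to Smith normal form yields diagonal entries (1,1,1,1,1).

Computing H_k = (kernel of ∂_k) / (image of ∂_{k+1}):

  H_0: rank C_0 − rank ∂_1 = 6 − 5 = 1, and the invariant factors of ∂_1 are all 1, so H_0 = Z.
  H_1: rank ker ∂_1 − rank ∂_2 = (6 − 5) − 0 = 1, and there is no ∂_2, so H_1 = Z.

As a check, the Euler characteristic is 6 − 6 = 0, which agrees with 1 − 1 = 0.

H_0 ≅ Z,  H_1 ≅ Z.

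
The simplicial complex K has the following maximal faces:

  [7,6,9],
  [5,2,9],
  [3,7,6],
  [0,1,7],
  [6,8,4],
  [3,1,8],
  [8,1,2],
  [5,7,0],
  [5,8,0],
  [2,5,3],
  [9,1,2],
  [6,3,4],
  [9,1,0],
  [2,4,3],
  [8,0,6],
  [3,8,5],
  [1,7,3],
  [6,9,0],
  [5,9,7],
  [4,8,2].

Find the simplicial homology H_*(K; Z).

We work with the vertex ordering 0 < 1 < 2 < 3 < 4 < 5 < 6 < 7 < 8 < 9. The simplices of K, each written with vertices in increasing order, are:

  0-simplices (10): [0], [1], [2], [3], [4], [5], [6], [7], [8], [9]
  1-simplices (30): (30 of them)
  2-simplices (20): (20 of them)

so the chain groups are C_0 ≅ Z^10, C_1 ≅ Z^30, C_2 ≅ Z^20.

Boundary ∂_1: C_1 → C_0 maps an edge to its endpoints' difference, ∂[p,q] = q − p. For instance
  ∂[6,9] = [9] − [6].
This gives a 10×30 integer matrix of rank 9; reducing to Smith normal form yields diagonal entries (1,1,1,1,1,1,1,1,1).

Boundary ∂_2: C_2 → C_1 acts by ∂[p,q,r] = [q,r] − [p,r] + [p,q]. For instance
  ∂[0,5,7] = [5,7] − [0,7] + [0,5],
  ∂[4,6,8] = [6,8] − [4,8] + [4,6].
As a 30×20 matrix over Z this has rank 20, with invariant factors (1,1,1,1,1,1,1,1,1,1,1,1,1,1,1,1,1,1,1,2).

From H_k ≅ ker(∂_k) / im(∂_{k+1}) we obtain:

  H_0: rank C_0 − rank ∂_1 = 10 − 9 = 1, and the invariant factors of ∂_1 are all 1, so H_0 = Z.
  H_1: rank ker ∂_1 − rank ∂_2 = (30 − 9) − 20 = 1, and ∂_2 has invariant factor 2 > 1, so H_1 = Z × Z/2.
  H_2: rank ker ∂_2 − rank ∂_3 = (20 − 20) − 0 = 0, and there is no ∂_3, so H_2 = 0.

As a check, the Euler characteristic is 10 − 30 + 20 = 0, which agrees with 1 − 1 + 0 = 0.

H_0 = Z,  H_1 = Z × Z/2,  H_2 = 0.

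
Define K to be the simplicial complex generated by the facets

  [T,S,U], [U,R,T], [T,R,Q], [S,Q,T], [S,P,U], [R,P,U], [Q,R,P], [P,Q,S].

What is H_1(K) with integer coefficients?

Take the total order P < Q < R < S < T < U on the vertex set. Then K (dimension 2) consists of the simplices:

  0-simplices (6): P, Q, R, S, T, U
  1-simplices (12): PQ, PR, PS, PU, QR, QS, QT, RT, RU, ST, SU, TU
  2-simplices (8): PQR, PQS, PRU, PSU, QRT, QST, RTU, STU

giving chain groups C_0 ≅ Z^6, C_1 ≅ Z^12, C_2 ≅ Z^8.

∂_1: C_1 → C_0 is given by ∂[p,q] = [q] − [p]. For instance
  ∂ST = T − S.
The resulting 6×12 matrix has rank 5, and its Smith normal form has invariant factors (1,1,1,1,1).

∂_2: C_2 → C_1 acts by ∂[p,q,r] = [q,r] − [p,r] + [p,q]. For instance
  ∂PSU = SU − PU + PS,
  ∂RTU = TU − RU + RT.
The resulting 12×8 matrix has rank 7, and its Smith normal form has invariant factors (1,1,1,1,1,1,1).

Now H_k = ker ∂_k / im ∂_{k+1}, so:

  H_1: rank ker ∂_1 − rank ∂_2 = (12 − 5) − 7 = 0, and the invariant factors of ∂_2 are all 1, so H_1 = 0.

H_1 = 0.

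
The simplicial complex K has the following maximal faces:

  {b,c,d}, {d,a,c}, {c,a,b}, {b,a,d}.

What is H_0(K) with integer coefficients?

H_0 ≅ Z.

We work with the vertex ordering a < b < c < d. The simplices of K, each written with vertices in increasing order, are:

  0-simplices (4): a, b, c, d
  1-simplices (6): ab, ac, ad, bc, bd, cd
  2-simplices (4): abc, abd, acd, bcd

Hence C_0 ≅ Z^4, C_1 ≅ Z^6, C_2 ≅ Z^4.

∂_1: C_1 → C_0 is given by ∂[p,q] = [q] − [p]. For instance
  ∂ad = d − a.
The 4×6 boundary matrix has rank 3 and Smith normal form diag(1,1,1).

The boundary map ∂_2: C_2 → C_1 acts by ∂[p,q,r] = [q,r] − [p,r] + [p,q]. For instance
  ∂abd = bd − ad + ab,
  ∂abc = bc − ac + ab.
This gives a 6×4 integer matrix of rank 3; reducing to Smith normal form yields diagonal entries (1,1,1).

From H_k ≅ ker(∂_k) / im(∂_{k+1}) we obtain:

  H_0: rank C_0 − rank ∂_1 = 4 − 3 = 1, and the invariant factors of ∂_1 are all 1, so H_0 = Z.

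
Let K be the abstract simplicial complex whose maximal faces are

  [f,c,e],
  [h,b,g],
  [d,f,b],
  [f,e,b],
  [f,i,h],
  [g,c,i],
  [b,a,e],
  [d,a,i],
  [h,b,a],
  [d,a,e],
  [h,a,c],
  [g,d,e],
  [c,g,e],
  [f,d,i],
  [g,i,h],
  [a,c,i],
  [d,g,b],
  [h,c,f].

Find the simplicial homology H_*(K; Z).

We work with the vertex ordering a < b < c < d < e < f < g < h < i. The simplices of K, each written with vertices in increasing order, are:

  0-simplices (9): a, b, c, d, e, f, g, h, i
  1-simplices (27): ab, ac, ad, ae, ah, ai, bd, be, bf, bg, bh, ce, cf, cg, ch, ci, de, df, dg, di, ef, eg, fh, fi, gh, gi, hi
  2-simplices (18): abe, abh, ach, aci, ade, adi, bdf, bdg, bef, bgh, cef, ceg, cfh, cgi, deg, dfi, fhi, ghi

so the chain groups are C_0 ≅ Z^9, C_1 ≅ Z^27, C_2 ≅ Z^18.

∂_1: C_1 → C_0 is given by ∂[p,q] = [q] − [p].
The resulting 9×27 matrix has rank 8, and its Smith normal form has invariant factors (1,1,1,1,1,1,1,1).

The boundary map ∂_2: C_2 → C_1 sends each 2-simplex [p,q,r] to [q,r] − [p,r] + [p,q]. For instance
  ∂abh = bh − ah + ab,
  ∂ceg = eg − cg + ce.
The resulting 27×18 matrix has rank 18, and its Smith normal form has invariant factors (1,1,1,1,1,1,1,1,1,1,1,1,1,1,1,1,1,2).

Computing H_k = (kernel of ∂_k) / (image of ∂_{k+1}):

  H_0: rank C_0 − rank ∂_1 = 9 − 8 = 1, and the invariant factors of ∂_1 are all 1, so H_0 ≅ Z.
  H_1: rank ker ∂_1 − rank ∂_2 = (27 − 8) − 18 = 1, and ∂_2 has invariant factor 2 > 1, so H_1 ≅ Z ⊕ Z_2.
  H_2: rank ker ∂_2 − rank ∂_3 = (18 − 18) − 0 = 0, and there is no ∂_3, so H_2 ≅ 0.

H_0 = Z,  H_1 = Z ⊕ Z_2,  H_2 = 0.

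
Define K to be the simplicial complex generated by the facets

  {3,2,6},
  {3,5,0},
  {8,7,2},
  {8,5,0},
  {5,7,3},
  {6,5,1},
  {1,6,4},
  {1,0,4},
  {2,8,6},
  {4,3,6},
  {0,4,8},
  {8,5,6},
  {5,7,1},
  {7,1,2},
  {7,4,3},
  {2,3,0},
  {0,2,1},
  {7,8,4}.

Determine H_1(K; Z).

Take the total order 0 < 1 < 2 < 3 < 4 < 5 < 6 < 7 < 8 on the vertex set. Then K (dimension 2) consists of the simplices:

  0-simplices (9): [0], [1], [2], [3], [4], [5], [6], [7], [8]
  1-simplices (27): (27 of them)
  2-simplices (18): [0,1,2], [0,1,4], [0,2,3], [0,3,5], [0,4,8], [0,5,8], [1,2,7], [1,4,6], [1,5,6], [1,5,7], [2,3,6], [2,6,8], [2,7,8], [3,4,6], [3,4,7], [3,5,7], [4,7,8], [5,6,8]

so the chain groups are C_0 ≅ Z^9, C_1 ≅ Z^27, C_2 ≅ Z^18.

Boundary ∂_1: C_1 → C_0 sends each edge [p,q] (with p < q) to q − p.
This gives a 9×27 integer matrix of rank 8; reducing to Smith normal form yields diagonal entries (1,1,1,1,1,1,1,1).

Boundary ∂_2: C_2 → C_1 sends each 2-simplex [p,q,r] to [q,r] − [p,r] + [p,q]. For instance
  ∂[1,4,6] = [4,6] − [1,6] + [1,4],
  ∂[1,5,7] = [5,7] − [1,7] + [1,5].
The resulting 27×18 matrix has rank 17, and its Smith normal form has invariant factors (1,1,1,1,1,1,1,1,1,1,1,1,1,1,1,1,1).

Reading off H_k = ker ∂_k / im ∂_{k+1}:

  H_1: rank ker ∂_1 − rank ∂_2 = (27 − 8) − 17 = 2, and the invariant factors of ∂_2 are all 1, so H_1 ≅ Z^2.

(K is a triangulation of the torus T^2.)

H_1 = Z^2.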